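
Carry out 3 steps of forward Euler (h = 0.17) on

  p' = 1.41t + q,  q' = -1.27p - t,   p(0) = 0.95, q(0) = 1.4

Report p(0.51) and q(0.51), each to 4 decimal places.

1.6680, 0.5426

Euler on (p,q): p_{n+1} = p_n + h·p', q_{n+1} = q_n + h·q'.
0.000000: (0.950000, 1.400000); f=(1.400000, -1.206500) → (1.188000, 1.194895)
0.170000: (1.188000, 1.194895); f=(1.434595, -1.678760) → (1.431881, 0.909506)
0.340000: (1.431881, 0.909506); f=(1.388906, -2.158489) → (1.667995, 0.542563)
(p(0.51), q(0.51)) ≈ (1.6680, 0.5426)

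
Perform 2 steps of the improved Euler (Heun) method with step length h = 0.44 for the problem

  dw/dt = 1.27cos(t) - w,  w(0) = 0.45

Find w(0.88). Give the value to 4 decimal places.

Heun: k1 = f(t_n, w_n); k2 = f(t_n + h, w_n + h·k1); w_{n+1} = w_n + (h/2)·(k1 + k2).
t=0.000000, w=0.450000:
  k1 = f(0.000000, 0.450000) = 0.820000
  k2 = f(0.440000, 0.810800) = 0.338235
  w ← 0.450000 + (0.44/2)·(0.820000 + 0.338235) = 0.704812
t=0.440000, w=0.704812:
  k1 = f(0.440000, 0.704812) = 0.444223
  k2 = f(0.880000, 0.900270) = -0.091088
  w ← 0.704812 + (0.44/2)·(0.444223 + (-0.091088)) = 0.782501
w(0.88) ≈ 0.7825

0.7825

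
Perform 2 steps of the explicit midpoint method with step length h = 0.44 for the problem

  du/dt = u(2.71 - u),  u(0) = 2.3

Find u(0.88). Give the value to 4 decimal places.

2.6194

Midpoint: k1 = f(t_n, u_n); k2 = f(t_n + h/2, u_n + (h/2)·k1); u_{n+1} = u_n + h·k2.
t=0.000000, u=2.300000:
  k1 = f(0.000000, 2.300000) = 0.943000
  k2 = f(0.220000, 2.507460) = 0.507861
  u ← 2.300000 + 0.44·0.507861 = 2.523459
t=0.440000, u=2.523459:
  k1 = f(0.440000, 2.523459) = 0.470729
  k2 = f(0.660000, 2.627019) = 0.217992
  u ← 2.523459 + 0.44·0.217992 = 2.619375
u(0.88) ≈ 2.6194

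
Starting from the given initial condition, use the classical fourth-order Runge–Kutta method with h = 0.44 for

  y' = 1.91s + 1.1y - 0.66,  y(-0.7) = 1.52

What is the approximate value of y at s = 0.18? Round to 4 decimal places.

RK4: k1 = f(s_n, y_n); k2 = f(s_n + h/2, y_n + (h/2)·k1); k3 = f(s_n + h/2, y_n + (h/2)·k2); k4 = f(s_n + h, y_n + h·k3); y_{n+1} = y_n + (h/6)·(k1 + 2k2 + 2k3 + k4).
s=-0.700000, y=1.520000:
  k1 = f(-0.700000, 1.520000) = -0.325000
  k2 = f(-0.480000, 1.448500) = 0.016550
  k3 = f(-0.480000, 1.523641) = 0.099205
  k4 = f(-0.260000, 1.563650) = 0.563415
  y ← 1.520000 + (0.44/6)·(k1 + 2k2 + 2k3 + k4) = 1.554461
s=-0.260000, y=1.554461:
  k1 = f(-0.260000, 1.554461) = 0.553307
  k2 = f(-0.040000, 1.676189) = 1.107408
  k3 = f(-0.040000, 1.798091) = 1.241500
  k4 = f(0.180000, 2.100721) = 1.994593
  y ← 1.554461 + (0.44/6)·(k1 + 2k2 + 2k3 + k4) = 2.085814
y(0.18) ≈ 2.0858

2.0858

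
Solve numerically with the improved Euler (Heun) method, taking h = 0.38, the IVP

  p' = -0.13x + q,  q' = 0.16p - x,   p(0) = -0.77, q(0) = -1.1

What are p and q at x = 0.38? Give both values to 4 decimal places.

-1.2063, -1.2317

Heun on (p,q): k1 = f(x_n, state_n); k2 = f(x_n + h, state_n + h·k1); state_{n+1} = state_n + (h/2)·(k1 + k2).
0.000000: (-0.770000, -1.100000)
  k1 = (-1.100000, -0.123200)
  predictor → (-1.188000, -1.146816)
  k2 = (-1.196216, -0.570080)
  → (-1.206281, -1.231723)
(p(0.38), q(0.38)) ≈ (-1.2063, -1.2317)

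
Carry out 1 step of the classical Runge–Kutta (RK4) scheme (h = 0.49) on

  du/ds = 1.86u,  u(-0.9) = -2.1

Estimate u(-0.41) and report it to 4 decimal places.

-5.2115

RK4: k1 = f(s_n, u_n); k2 = f(s_n + h/2, u_n + (h/2)·k1); k3 = f(s_n + h/2, u_n + (h/2)·k2); k4 = f(s_n + h, u_n + h·k3); u_{n+1} = u_n + (h/6)·(k1 + 2k2 + 2k3 + k4).
s=-0.900000, u=-2.100000:
  k1 = f(-0.900000, -2.100000) = -3.906000
  k2 = f(-0.655000, -3.056970) = -5.685964
  k3 = f(-0.655000, -3.493061) = -6.497094
  k4 = f(-0.410000, -5.283576) = -9.827451
  u ← -2.100000 + (0.49/6)·(k1 + 2k2 + 2k3 + k4) = -5.211465
u(-0.41) ≈ -5.2115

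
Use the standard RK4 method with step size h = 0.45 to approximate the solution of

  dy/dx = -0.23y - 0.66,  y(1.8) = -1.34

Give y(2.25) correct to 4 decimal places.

RK4: k1 = f(x_n, y_n); k2 = f(x_n + h/2, y_n + (h/2)·k1); k3 = f(x_n + h/2, y_n + (h/2)·k2); k4 = f(x_n + h, y_n + h·k3); y_{n+1} = y_n + (h/6)·(k1 + 2k2 + 2k3 + k4).
x=1.800000, y=-1.340000:
  k1 = f(1.800000, -1.340000) = -0.351800
  k2 = f(2.025000, -1.419155) = -0.333594
  k3 = f(2.025000, -1.415059) = -0.334536
  k4 = f(2.250000, -1.490541) = -0.317175
  y ← -1.340000 + (0.45/6)·(k1 + 2k2 + 2k3 + k4) = -1.490393
y(2.25) ≈ -1.4904

-1.4904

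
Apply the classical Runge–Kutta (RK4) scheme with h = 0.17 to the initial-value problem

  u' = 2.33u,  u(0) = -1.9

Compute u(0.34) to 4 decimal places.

-4.1952

RK4: k1 = f(x_n, u_n); k2 = f(x_n + h/2, u_n + (h/2)·k1); k3 = f(x_n + h/2, u_n + (h/2)·k2); k4 = f(x_n + h, u_n + h·k3); u_{n+1} = u_n + (h/6)·(k1 + 2k2 + 2k3 + k4).
x=0.000000, u=-1.900000:
  k1 = f(0.000000, -1.900000) = -4.427000
  k2 = f(0.085000, -2.276295) = -5.303767
  k3 = f(0.085000, -2.350820) = -5.477411
  k4 = f(0.170000, -2.831160) = -6.596603
  u ← -1.900000 + (0.17/6)·(k1 + 2k2 + 2k3 + k4) = -2.823269
x=0.170000, u=-2.823269:
  k1 = f(0.170000, -2.823269) = -6.578216
  k2 = f(0.255000, -3.382417) = -7.881032
  k3 = f(0.255000, -3.493157) = -8.139055
  k4 = f(0.340000, -4.206908) = -9.802096
  u ← -2.823269 + (0.17/6)·(k1 + 2k2 + 2k3 + k4) = -4.195183
u(0.34) ≈ -4.1952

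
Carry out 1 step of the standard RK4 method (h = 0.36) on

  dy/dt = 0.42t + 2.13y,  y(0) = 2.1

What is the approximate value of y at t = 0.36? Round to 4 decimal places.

4.5512

RK4: k1 = f(t_n, y_n); k2 = f(t_n + h/2, y_n + (h/2)·k1); k3 = f(t_n + h/2, y_n + (h/2)·k2); k4 = f(t_n + h, y_n + h·k3); y_{n+1} = y_n + (h/6)·(k1 + 2k2 + 2k3 + k4).
t=0.000000, y=2.100000:
  k1 = f(0.000000, 2.100000) = 4.473000
  k2 = f(0.180000, 2.905140) = 6.263548
  k3 = f(0.180000, 3.227439) = 6.950044
  k4 = f(0.360000, 4.602016) = 9.953494
  y ← 2.100000 + (0.36/6)·(k1 + 2k2 + 2k3 + k4) = 4.551221
y(0.36) ≈ 4.5512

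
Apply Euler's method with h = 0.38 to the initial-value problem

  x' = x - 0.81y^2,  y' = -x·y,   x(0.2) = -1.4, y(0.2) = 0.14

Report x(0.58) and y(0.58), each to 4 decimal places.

-1.9380, 0.2145

Euler on (x,y): x_{n+1} = x_n + h·x', y_{n+1} = y_n + h·y'.
0.200000: (-1.400000, 0.140000); f=(-1.415876, 0.196000) → (-1.938033, 0.214480)
(x(0.58), y(0.58)) ≈ (-1.9380, 0.2145)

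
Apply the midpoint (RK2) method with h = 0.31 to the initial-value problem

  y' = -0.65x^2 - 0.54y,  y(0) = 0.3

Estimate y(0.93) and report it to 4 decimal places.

Midpoint: k1 = f(x_n, y_n); k2 = f(x_n + h/2, y_n + (h/2)·k1); y_{n+1} = y_n + h·k2.
x=0.000000, y=0.300000:
  k1 = f(0.000000, 0.300000) = -0.162000
  k2 = f(0.155000, 0.274890) = -0.164057
  y ← 0.300000 + 0.31·(-0.164057) = 0.249142
x=0.310000, y=0.249142:
  k1 = f(0.310000, 0.249142) = -0.197002
  k2 = f(0.465000, 0.218607) = -0.258594
  y ← 0.249142 + 0.31·(-0.258594) = 0.168978
x=0.620000, y=0.168978:
  k1 = f(0.620000, 0.168978) = -0.341108
  k2 = f(0.775000, 0.116106) = -0.453104
  y ← 0.168978 + 0.31·(-0.453104) = 0.028516
y(0.93) ≈ 0.0285

0.0285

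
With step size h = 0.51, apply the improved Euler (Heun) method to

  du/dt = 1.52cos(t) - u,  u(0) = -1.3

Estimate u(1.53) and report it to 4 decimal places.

0.2369

Heun: k1 = f(t_n, u_n); k2 = f(t_n + h, u_n + h·k1); u_{n+1} = u_n + (h/2)·(k1 + k2).
t=0.000000, u=-1.300000:
  k1 = f(0.000000, -1.300000) = 2.820000
  k2 = f(0.510000, 0.138200) = 1.188372
  u ← -1.300000 + (0.51/2)·(2.820000 + 1.188372) = -0.277865
t=0.510000, u=-0.277865:
  k1 = f(0.510000, -0.277865) = 1.604437
  k2 = f(1.020000, 0.540398) = 0.255119
  u ← -0.277865 + (0.51/2)·(1.604437 + 0.255119) = 0.196321
t=1.020000, u=0.196321:
  k1 = f(1.020000, 0.196321) = 0.599195
  k2 = f(1.530000, 0.501911) = -0.439918
  u ← 0.196321 + (0.51/2)·(0.599195 + (-0.439918)) = 0.236937
u(1.53) ≈ 0.2369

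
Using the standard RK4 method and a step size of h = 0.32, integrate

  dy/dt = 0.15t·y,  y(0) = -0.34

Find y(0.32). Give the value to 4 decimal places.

-0.3426

RK4: k1 = f(t_n, y_n); k2 = f(t_n + h/2, y_n + (h/2)·k1); k3 = f(t_n + h/2, y_n + (h/2)·k2); k4 = f(t_n + h, y_n + h·k3); y_{n+1} = y_n + (h/6)·(k1 + 2k2 + 2k3 + k4).
t=0.000000, y=-0.340000:
  k1 = f(0.000000, -0.340000) = 0.000000
  k2 = f(0.160000, -0.340000) = -0.008160
  k3 = f(0.160000, -0.341306) = -0.008191
  k4 = f(0.320000, -0.342621) = -0.016446
  y ← -0.340000 + (0.32/6)·(k1 + 2k2 + 2k3 + k4) = -0.342621
y(0.32) ≈ -0.3426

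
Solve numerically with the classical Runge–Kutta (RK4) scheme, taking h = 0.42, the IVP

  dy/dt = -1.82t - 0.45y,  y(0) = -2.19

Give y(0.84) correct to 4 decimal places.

-2.0690

RK4: k1 = f(t_n, y_n); k2 = f(t_n + h/2, y_n + (h/2)·k1); k3 = f(t_n + h/2, y_n + (h/2)·k2); k4 = f(t_n + h, y_n + h·k3); y_{n+1} = y_n + (h/6)·(k1 + 2k2 + 2k3 + k4).
t=0.000000, y=-2.190000:
  k1 = f(0.000000, -2.190000) = 0.985500
  k2 = f(0.210000, -1.983045) = 0.510170
  k3 = f(0.210000, -2.082864) = 0.555089
  k4 = f(0.420000, -1.956863) = 0.116188
  y ← -2.190000 + (0.42/6)·(k1 + 2k2 + 2k3 + k4) = -1.963746
t=0.420000, y=-1.963746:
  k1 = f(0.420000, -1.963746) = 0.119285
  k2 = f(0.630000, -1.938696) = -0.274187
  k3 = f(0.630000, -2.021325) = -0.237004
  k4 = f(0.840000, -2.063287) = -0.600321
  y ← -1.963746 + (0.42/6)·(k1 + 2k2 + 2k3 + k4) = -2.068985
y(0.84) ≈ -2.0690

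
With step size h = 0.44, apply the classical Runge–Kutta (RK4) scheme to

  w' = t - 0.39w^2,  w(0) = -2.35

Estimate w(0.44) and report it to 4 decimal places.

RK4: k1 = f(t_n, w_n); k2 = f(t_n + h/2, w_n + (h/2)·k1); k3 = f(t_n + h/2, w_n + (h/2)·k2); k4 = f(t_n + h, w_n + h·k3); w_{n+1} = w_n + (h/6)·(k1 + 2k2 + 2k3 + k4).
t=0.000000, w=-2.350000:
  k1 = f(0.000000, -2.350000) = -2.153775
  k2 = f(0.220000, -2.823831) = -2.889867
  k3 = f(0.220000, -2.985771) = -3.256783
  k4 = f(0.440000, -3.782984) = -5.141279
  w ← -2.350000 + (0.44/6)·(k1 + 2k2 + 2k3 + k4) = -3.786479
w(0.44) ≈ -3.7865

-3.7865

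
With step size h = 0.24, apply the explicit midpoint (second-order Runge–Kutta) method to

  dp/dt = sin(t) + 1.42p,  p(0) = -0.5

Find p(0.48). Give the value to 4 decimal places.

Midpoint: k1 = f(t_n, p_n); k2 = f(t_n + h/2, p_n + (h/2)·k1); p_{n+1} = p_n + h·k2.
t=0.000000, p=-0.500000:
  k1 = f(0.000000, -0.500000) = -0.710000
  k2 = f(0.120000, -0.585200) = -0.711272
  p ← -0.500000 + 0.24·(-0.711272) = -0.670705
t=0.240000, p=-0.670705:
  k1 = f(0.240000, -0.670705) = -0.714699
  k2 = f(0.360000, -0.756469) = -0.721912
  p ← -0.670705 + 0.24·(-0.721912) = -0.843964
p(0.48) ≈ -0.8440

-0.8440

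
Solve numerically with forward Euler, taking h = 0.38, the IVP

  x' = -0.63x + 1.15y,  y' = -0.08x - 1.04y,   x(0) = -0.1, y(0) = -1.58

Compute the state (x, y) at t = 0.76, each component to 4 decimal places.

Euler on (x,y): x_{n+1} = x_n + h·x', y_{n+1} = y_n + h·y'.
0.000000: (-0.100000, -1.580000); f=(-1.754000, 1.651200) → (-0.766520, -0.952544)
0.380000: (-0.766520, -0.952544); f=(-0.612518, 1.051967) → (-0.999277, -0.552796)
(x(0.76), y(0.76)) ≈ (-0.9993, -0.5528)

-0.9993, -0.5528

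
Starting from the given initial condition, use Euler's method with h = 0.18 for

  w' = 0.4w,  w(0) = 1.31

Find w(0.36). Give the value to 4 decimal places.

Euler: w_{n+1} = w_n + h·f(t_n, w_n).
t=0.000000, w=1.310000: f=0.524000 → w ← 1.310000 + 0.18·0.524000 = 1.404320
t=0.180000, w=1.404320: f=0.561728 → w ← 1.404320 + 0.18·0.561728 = 1.505431
w(0.36) ≈ 1.5054

1.5054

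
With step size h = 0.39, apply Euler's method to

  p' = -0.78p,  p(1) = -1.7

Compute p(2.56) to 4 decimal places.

Euler: p_{n+1} = p_n + h·f(x_n, p_n).
x=1.000000, p=-1.700000: f=1.326000 → p ← -1.700000 + 0.39·1.326000 = -1.182860
x=1.390000, p=-1.182860: f=0.922631 → p ← -1.182860 + 0.39·0.922631 = -0.823034
x=1.780000, p=-0.823034: f=0.641967 → p ← -0.823034 + 0.39·0.641967 = -0.572667
x=2.170000, p=-0.572667: f=0.446680 → p ← -0.572667 + 0.39·0.446680 = -0.398462
p(2.56) ≈ -0.3985

-0.3985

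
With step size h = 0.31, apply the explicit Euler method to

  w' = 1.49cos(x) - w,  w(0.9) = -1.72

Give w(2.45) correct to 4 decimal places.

Euler: w_{n+1} = w_n + h·f(x_n, w_n).
x=0.900000, w=-1.720000: f=2.646199 → w ← -1.720000 + 0.31·2.646199 = -0.899678
x=1.210000, w=-0.899678: f=1.425677 → w ← -0.899678 + 0.31·1.425677 = -0.457718
x=1.520000, w=-0.457718: f=0.533372 → w ← -0.457718 + 0.31·0.533372 = -0.292373
x=1.830000, w=-0.292373: f=-0.089530 → w ← -0.292373 + 0.31·(-0.089530) = -0.320127
x=2.140000, w=-0.320127: f=-0.482925 → w ← -0.320127 + 0.31·(-0.482925) = -0.469834
w(2.45) ≈ -0.4698

-0.4698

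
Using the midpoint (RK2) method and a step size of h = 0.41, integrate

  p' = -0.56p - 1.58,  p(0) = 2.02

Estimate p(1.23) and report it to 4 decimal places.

Midpoint: k1 = f(x_n, p_n); k2 = f(x_n + h/2, p_n + (h/2)·k1); p_{n+1} = p_n + h·k2.
x=0.000000, p=2.020000:
  k1 = f(0.000000, 2.020000) = -2.711200
  k2 = f(0.205000, 1.464204) = -2.399954
  p ← 2.020000 + 0.41·(-2.399954) = 1.036019
x=0.410000, p=1.036019:
  k1 = f(0.410000, 1.036019) = -2.160171
  k2 = f(0.615000, 0.593184) = -1.912183
  p ← 1.036019 + 0.41·(-1.912183) = 0.252024
x=0.820000, p=0.252024:
  k1 = f(0.820000, 0.252024) = -1.721133
  k2 = f(1.025000, -0.100809) = -1.523547
  p ← 0.252024 + 0.41·(-1.523547) = -0.372631
p(1.23) ≈ -0.3726

-0.3726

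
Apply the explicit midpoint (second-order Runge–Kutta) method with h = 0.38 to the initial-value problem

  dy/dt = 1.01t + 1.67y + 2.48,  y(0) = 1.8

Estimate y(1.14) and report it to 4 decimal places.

Midpoint: k1 = f(t_n, y_n); k2 = f(t_n + h/2, y_n + (h/2)·k1); y_{n+1} = y_n + h·k2.
t=0.000000, y=1.800000:
  k1 = f(0.000000, 1.800000) = 5.486000
  k2 = f(0.190000, 2.842340) = 7.418608
  y ← 1.800000 + 0.38·7.418608 = 4.619071
t=0.380000, y=4.619071:
  k1 = f(0.380000, 4.619071) = 10.577649
  k2 = f(0.570000, 6.628824) = 14.125836
  y ← 4.619071 + 0.38·14.125836 = 9.986889
t=0.760000, y=9.986889:
  k1 = f(0.760000, 9.986889) = 19.925704
  k2 = f(0.950000, 13.772773) = 26.440030
  y ← 9.986889 + 0.38·26.440030 = 20.034100
y(1.14) ≈ 20.0341

20.0341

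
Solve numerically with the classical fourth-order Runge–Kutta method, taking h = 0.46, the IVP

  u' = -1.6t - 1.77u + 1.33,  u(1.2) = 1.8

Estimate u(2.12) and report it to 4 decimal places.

RK4: k1 = f(t_n, u_n); k2 = f(t_n + h/2, u_n + (h/2)·k1); k3 = f(t_n + h/2, u_n + (h/2)·k2); k4 = f(t_n + h, u_n + h·k3); u_{n+1} = u_n + (h/6)·(k1 + 2k2 + 2k3 + k4).
t=1.200000, u=1.800000:
  k1 = f(1.200000, 1.800000) = -3.776000
  k2 = f(1.430000, 0.931520) = -2.606790
  k3 = f(1.430000, 1.200438) = -3.082776
  k4 = f(1.660000, 0.381923) = -2.002004
  u ← 1.800000 + (0.46/6)·(k1 + 2k2 + 2k3 + k4) = 0.484620
t=1.660000, u=0.484620:
  k1 = f(1.660000, 0.484620) = -2.183777
  k2 = f(1.890000, -0.017649) = -1.662761
  k3 = f(1.890000, 0.102184) = -1.874867
  k4 = f(2.120000, -0.377819) = -1.393260
  u ← 0.484620 + (0.46/6)·(k1 + 2k2 + 2k3 + k4) = -0.332056
u(2.12) ≈ -0.3321

-0.3321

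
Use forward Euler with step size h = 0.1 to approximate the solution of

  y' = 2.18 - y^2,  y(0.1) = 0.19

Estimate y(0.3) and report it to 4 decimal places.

Euler: y_{n+1} = y_n + h·f(s_n, y_n).
s=0.100000, y=0.190000: f=2.143900 → y ← 0.190000 + 0.1·2.143900 = 0.404390
s=0.200000, y=0.404390: f=2.016469 → y ← 0.404390 + 0.1·2.016469 = 0.606037
y(0.3) ≈ 0.6060

0.6060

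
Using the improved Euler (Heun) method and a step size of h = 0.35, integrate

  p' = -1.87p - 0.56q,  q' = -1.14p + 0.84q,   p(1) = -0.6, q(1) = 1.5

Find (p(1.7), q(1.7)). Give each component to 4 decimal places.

Heun on (p,q): k1 = f(t_n, state_n); k2 = f(t_n + h, state_n + h·k1); state_{n+1} = state_n + (h/2)·(k1 + k2).
1.000000: (-0.600000, 1.500000)
  k1 = (0.282000, 1.944000)
  predictor → (-0.501300, 2.180400)
  k2 = (-0.283593, 2.403018)
  → (-0.600279, 2.260728)
1.350000: (-0.600279, 2.260728)
  k1 = (-0.143486, 2.583329)
  predictor → (-0.650499, 3.164893)
  k2 = (-0.555907, 3.400079)
  → (-0.722673, 3.307825)
(p(1.7), q(1.7)) ≈ (-0.7227, 3.3078)

-0.7227, 3.3078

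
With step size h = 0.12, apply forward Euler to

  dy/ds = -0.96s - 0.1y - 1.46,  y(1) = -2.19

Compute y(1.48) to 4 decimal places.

Euler: y_{n+1} = y_n + h·f(s_n, y_n).
s=1.000000, y=-2.190000: f=-2.201000 → y ← -2.190000 + 0.12·(-2.201000) = -2.454120
s=1.120000, y=-2.454120: f=-2.289788 → y ← -2.454120 + 0.12·(-2.289788) = -2.728895
s=1.240000, y=-2.728895: f=-2.377511 → y ← -2.728895 + 0.12·(-2.377511) = -3.014196
s=1.360000, y=-3.014196: f=-2.464180 → y ← -3.014196 + 0.12·(-2.464180) = -3.309897
y(1.48) ≈ -3.3099

-3.3099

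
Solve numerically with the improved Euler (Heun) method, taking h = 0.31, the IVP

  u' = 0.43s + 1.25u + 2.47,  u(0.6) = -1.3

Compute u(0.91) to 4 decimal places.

-0.8712

Heun: k1 = f(s_n, u_n); k2 = f(s_n + h, u_n + h·k1); u_{n+1} = u_n + (h/2)·(k1 + k2).
s=0.600000, u=-1.300000:
  k1 = f(0.600000, -1.300000) = 1.103000
  k2 = f(0.910000, -0.958070) = 1.663713
  u ← -1.300000 + (0.31/2)·(1.103000 + 1.663713) = -0.871160
u(0.91) ≈ -0.8712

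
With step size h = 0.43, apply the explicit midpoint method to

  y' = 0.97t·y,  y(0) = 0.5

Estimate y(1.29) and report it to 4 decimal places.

Midpoint: k1 = f(t_n, y_n); k2 = f(t_n + h/2, y_n + (h/2)·k1); y_{n+1} = y_n + h·k2.
t=0.000000, y=0.500000:
  k1 = f(0.000000, 0.500000) = 0.000000
  k2 = f(0.215000, 0.500000) = 0.104275
  y ← 0.500000 + 0.43·0.104275 = 0.544838
t=0.430000, y=0.544838:
  k1 = f(0.430000, 0.544838) = 0.227252
  k2 = f(0.645000, 0.593697) = 0.371447
  y ← 0.544838 + 0.43·0.371447 = 0.704560
t=0.860000, y=0.704560:
  k1 = f(0.860000, 0.704560) = 0.587744
  k2 = f(1.075000, 0.830925) = 0.866447
  y ← 0.704560 + 0.43·0.866447 = 1.077133
y(1.29) ≈ 1.0771

1.0771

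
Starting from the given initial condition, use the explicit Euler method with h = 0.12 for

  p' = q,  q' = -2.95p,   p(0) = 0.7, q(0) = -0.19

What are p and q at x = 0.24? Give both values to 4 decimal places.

0.6247, -0.6775

Euler on (p,q): p_{n+1} = p_n + h·p', q_{n+1} = q_n + h·q'.
0.000000: (0.700000, -0.190000); f=(-0.190000, -2.065000) → (0.677200, -0.437800)
0.120000: (0.677200, -0.437800); f=(-0.437800, -1.997740) → (0.624664, -0.677529)
(p(0.24), q(0.24)) ≈ (0.6247, -0.6775)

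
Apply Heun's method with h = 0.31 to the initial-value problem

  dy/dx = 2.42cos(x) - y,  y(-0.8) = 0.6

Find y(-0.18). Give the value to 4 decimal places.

Heun: k1 = f(x_n, y_n); k2 = f(x_n + h, y_n + h·k1); y_{n+1} = y_n + (h/2)·(k1 + k2).
x=-0.800000, y=0.600000:
  k1 = f(-0.800000, 0.600000) = 1.086030
  k2 = f(-0.490000, 0.936669) = 1.198576
  y ← 0.600000 + (0.31/2)·(1.086030 + 1.198576) = 0.954114
x=-0.490000, y=0.954114:
  k1 = f(-0.490000, 0.954114) = 1.181132
  k2 = f(-0.180000, 1.320265) = 1.060637
  y ← 0.954114 + (0.31/2)·(1.181132 + 1.060637) = 1.301588
y(-0.18) ≈ 1.3016

1.3016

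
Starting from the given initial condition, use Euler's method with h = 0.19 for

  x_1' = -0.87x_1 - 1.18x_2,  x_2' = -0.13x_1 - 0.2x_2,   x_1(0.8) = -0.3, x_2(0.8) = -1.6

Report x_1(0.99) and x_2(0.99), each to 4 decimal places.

0.1083, -1.5318

Euler on (x_1,x_2): x_1_{n+1} = x_1_n + h·x_1', x_2_{n+1} = x_2_n + h·x_2'.
0.800000: (-0.300000, -1.600000); f=(2.149000, 0.359000) → (0.108310, -1.531790)
(x_1(0.99), x_2(0.99)) ≈ (0.1083, -1.5318)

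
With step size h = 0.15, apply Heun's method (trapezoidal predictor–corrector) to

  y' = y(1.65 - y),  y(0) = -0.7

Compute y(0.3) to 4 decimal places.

-1.5321

Heun: k1 = f(x_n, y_n); k2 = f(x_n + h, y_n + h·k1); y_{n+1} = y_n + (h/2)·(k1 + k2).
x=0.000000, y=-0.700000:
  k1 = f(0.000000, -0.700000) = -1.645000
  k2 = f(0.150000, -0.946750) = -2.458473
  y ← -0.700000 + (0.15/2)·(-1.645000 + (-2.458473)) = -1.007760
x=0.150000, y=-1.007760:
  k1 = f(0.150000, -1.007760) = -2.678386
  k2 = f(0.300000, -1.409518) = -4.312447
  y ← -1.007760 + (0.15/2)·(-2.678386 + (-4.312447)) = -1.532073
y(0.3) ≈ -1.5321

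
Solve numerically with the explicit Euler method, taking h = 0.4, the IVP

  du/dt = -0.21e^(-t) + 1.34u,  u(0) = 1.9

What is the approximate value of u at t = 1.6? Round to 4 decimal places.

Euler: u_{n+1} = u_n + h·f(t_n, u_n).
t=0.000000, u=1.900000: f=2.336000 → u ← 1.900000 + 0.4·2.336000 = 2.834400
t=0.400000, u=2.834400: f=3.657329 → u ← 2.834400 + 0.4·3.657329 = 4.297332
t=0.800000, u=4.297332: f=5.664065 → u ← 4.297332 + 0.4·5.664065 = 6.562958
t=1.200000, u=6.562958: f=8.731112 → u ← 6.562958 + 0.4·8.731112 = 10.055403
u(1.6) ≈ 10.0554

10.0554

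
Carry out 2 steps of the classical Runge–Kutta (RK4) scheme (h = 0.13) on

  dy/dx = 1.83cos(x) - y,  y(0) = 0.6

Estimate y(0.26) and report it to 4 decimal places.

RK4: k1 = f(x_n, y_n); k2 = f(x_n + h/2, y_n + (h/2)·k1); k3 = f(x_n + h/2, y_n + (h/2)·k2); k4 = f(x_n + h, y_n + h·k3); y_{n+1} = y_n + (h/6)·(k1 + 2k2 + 2k3 + k4).
x=0.000000, y=0.600000:
  k1 = f(0.000000, 0.600000) = 1.230000
  k2 = f(0.065000, 0.679950) = 1.146185
  k3 = f(0.065000, 0.674502) = 1.151633
  k4 = f(0.130000, 0.749712) = 1.064846
  y ← 0.600000 + (0.13/6)·(k1 + 2k2 + 2k3 + k4) = 0.749294
x=0.130000, y=0.749294:
  k1 = f(0.130000, 0.749294) = 1.065264
  k2 = f(0.195000, 0.818536) = 0.976781
  k3 = f(0.195000, 0.812785) = 0.982533
  k4 = f(0.260000, 0.877023) = 0.891471
  y ← 0.749294 + (0.13/6)·(k1 + 2k2 + 2k3 + k4) = 0.876593
y(0.26) ≈ 0.8766

0.8766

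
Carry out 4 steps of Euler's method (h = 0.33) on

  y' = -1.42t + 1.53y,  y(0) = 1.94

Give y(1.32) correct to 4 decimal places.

Euler: y_{n+1} = y_n + h·f(t_n, y_n).
t=0.000000, y=1.940000: f=2.968200 → y ← 1.940000 + 0.33·2.968200 = 2.919506
t=0.330000, y=2.919506: f=3.998244 → y ← 2.919506 + 0.33·3.998244 = 4.238927
t=0.660000, y=4.238927: f=5.548358 → y ← 4.238927 + 0.33·5.548358 = 6.069885
t=0.990000, y=6.069885: f=7.881123 → y ← 6.069885 + 0.33·7.881123 = 8.670655
y(1.32) ≈ 8.6707

8.6707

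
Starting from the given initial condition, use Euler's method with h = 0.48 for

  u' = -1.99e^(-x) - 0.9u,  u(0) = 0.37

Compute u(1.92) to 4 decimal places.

-0.7613

Euler: u_{n+1} = u_n + h·f(x_n, u_n).
x=0.000000, u=0.370000: f=-2.323000 → u ← 0.370000 + 0.48·(-2.323000) = -0.745040
x=0.480000, u=-0.745040: f=-0.560843 → u ← -0.745040 + 0.48·(-0.560843) = -1.014245
x=0.960000, u=-1.014245: f=0.150863 → u ← -1.014245 + 0.48·0.150863 = -0.941830
x=1.440000, u=-0.941830: f=0.376161 → u ← -0.941830 + 0.48·0.376161 = -0.761273
u(1.92) ≈ -0.7613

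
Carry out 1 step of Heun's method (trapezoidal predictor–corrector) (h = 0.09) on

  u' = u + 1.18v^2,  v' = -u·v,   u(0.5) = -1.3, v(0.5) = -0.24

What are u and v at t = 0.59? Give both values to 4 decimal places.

Heun on (u,v): k1 = f(t_n, state_n); k2 = f(t_n + h, state_n + h·k1); state_{n+1} = state_n + (h/2)·(k1 + k2).
0.500000: (-1.300000, -0.240000)
  k1 = (-1.232032, -0.312000)
  predictor → (-1.410883, -0.268080)
  k2 = (-1.326080, -0.378229)
  → (-1.415115, -0.271060)
(u(0.59), v(0.59)) ≈ (-1.4151, -0.2711)

-1.4151, -0.2711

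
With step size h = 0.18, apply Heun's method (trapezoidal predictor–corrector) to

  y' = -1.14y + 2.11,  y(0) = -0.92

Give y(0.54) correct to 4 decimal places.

0.3462

Heun: k1 = f(t_n, y_n); k2 = f(t_n + h, y_n + h·k1); y_{n+1} = y_n + (h/2)·(k1 + k2).
t=0.000000, y=-0.920000:
  k1 = f(0.000000, -0.920000) = 3.158800
  k2 = f(0.180000, -0.351416) = 2.510614
  y ← -0.920000 + (0.18/2)·(3.158800 + 2.510614) = -0.409753
t=0.180000, y=-0.409753:
  k1 = f(0.180000, -0.409753) = 2.577118
  k2 = f(0.360000, 0.054129) = 2.048293
  y ← -0.409753 + (0.18/2)·(2.577118 + 2.048293) = 0.006534
t=0.360000, y=0.006534:
  k1 = f(0.360000, 0.006534) = 2.102551
  k2 = f(0.540000, 0.384993) = 1.671107
  y ← 0.006534 + (0.18/2)·(2.102551 + 1.671107) = 0.346164
y(0.54) ≈ 0.3462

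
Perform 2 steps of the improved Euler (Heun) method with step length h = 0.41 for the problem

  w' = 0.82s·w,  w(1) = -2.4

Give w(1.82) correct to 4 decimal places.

Heun: k1 = f(s_n, w_n); k2 = f(s_n + h, w_n + h·k1); w_{n+1} = w_n + (h/2)·(k1 + k2).
s=1.000000, w=-2.400000:
  k1 = f(1.000000, -2.400000) = -1.968000
  k2 = f(1.410000, -3.206880) = -3.707795
  w ← -2.400000 + (0.41/2)·(-1.968000 + (-3.707795)) = -3.563538
s=1.410000, w=-3.563538:
  k1 = f(1.410000, -3.563538) = -4.120163
  k2 = f(1.820000, -5.252805) = -7.839285
  w ← -3.563538 + (0.41/2)·(-4.120163 + (-7.839285)) = -6.015225
w(1.82) ≈ -6.0152

-6.0152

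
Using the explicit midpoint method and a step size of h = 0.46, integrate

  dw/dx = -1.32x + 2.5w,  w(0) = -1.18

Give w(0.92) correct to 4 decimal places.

-10.2979

Midpoint: k1 = f(x_n, w_n); k2 = f(x_n + h/2, w_n + (h/2)·k1); w_{n+1} = w_n + h·k2.
x=0.000000, w=-1.180000:
  k1 = f(0.000000, -1.180000) = -2.950000
  k2 = f(0.230000, -1.858500) = -4.949850
  w ← -1.180000 + 0.46·(-4.949850) = -3.456931
x=0.460000, w=-3.456931:
  k1 = f(0.460000, -3.456931) = -9.249528
  k2 = f(0.690000, -5.584322) = -14.871606
  w ← -3.456931 + 0.46·(-14.871606) = -10.297870
w(0.92) ≈ -10.2979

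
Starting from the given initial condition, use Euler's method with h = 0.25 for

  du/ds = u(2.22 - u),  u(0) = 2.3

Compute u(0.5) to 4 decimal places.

Euler: u_{n+1} = u_n + h·f(s_n, u_n).
s=0.000000, u=2.300000: f=-0.184000 → u ← 2.300000 + 0.25·(-0.184000) = 2.254000
s=0.250000, u=2.254000: f=-0.076636 → u ← 2.254000 + 0.25·(-0.076636) = 2.234841
u(0.5) ≈ 2.2348

2.2348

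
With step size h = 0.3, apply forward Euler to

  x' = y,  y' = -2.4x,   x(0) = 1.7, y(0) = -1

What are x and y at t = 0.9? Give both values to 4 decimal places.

-0.2368, -3.7596

Euler on (x,y): x_{n+1} = x_n + h·x', y_{n+1} = y_n + h·y'.
0.000000: (1.700000, -1.000000); f=(-1.000000, -4.080000) → (1.400000, -2.224000)
0.300000: (1.400000, -2.224000); f=(-2.224000, -3.360000) → (0.732800, -3.232000)
0.600000: (0.732800, -3.232000); f=(-3.232000, -1.758720) → (-0.236800, -3.759616)
(x(0.9), y(0.9)) ≈ (-0.2368, -3.7596)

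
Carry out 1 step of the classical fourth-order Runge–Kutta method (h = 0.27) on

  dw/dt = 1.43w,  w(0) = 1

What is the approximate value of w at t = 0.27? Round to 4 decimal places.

1.4712

RK4: k1 = f(t_n, w_n); k2 = f(t_n + h/2, w_n + (h/2)·k1); k3 = f(t_n + h/2, w_n + (h/2)·k2); k4 = f(t_n + h, w_n + h·k3); w_{n+1} = w_n + (h/6)·(k1 + 2k2 + 2k3 + k4).
t=0.000000, w=1.000000:
  k1 = f(0.000000, 1.000000) = 1.430000
  k2 = f(0.135000, 1.193050) = 1.706061
  k3 = f(0.135000, 1.230318) = 1.759355
  k4 = f(0.270000, 1.475026) = 2.109287
  w ← 1.000000 + (0.27/6)·(k1 + 2k2 + 2k3 + k4) = 1.471155
w(0.27) ≈ 1.4712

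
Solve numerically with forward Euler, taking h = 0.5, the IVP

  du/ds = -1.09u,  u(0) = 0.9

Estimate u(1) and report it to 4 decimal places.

0.1863

Euler: u_{n+1} = u_n + h·f(s_n, u_n).
s=0.000000, u=0.900000: f=-0.981000 → u ← 0.900000 + 0.5·(-0.981000) = 0.409500
s=0.500000, u=0.409500: f=-0.446355 → u ← 0.409500 + 0.5·(-0.446355) = 0.186322
u(1) ≈ 0.1863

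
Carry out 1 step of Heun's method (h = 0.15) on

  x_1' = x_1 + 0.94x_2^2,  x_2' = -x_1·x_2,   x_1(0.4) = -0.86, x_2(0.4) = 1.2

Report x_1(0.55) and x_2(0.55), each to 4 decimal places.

-0.7525, 1.3573

Heun on (x_1,x_2): k1 = f(x_n, state_n); k2 = f(x_n + h, state_n + h·k1); state_{n+1} = state_n + (h/2)·(k1 + k2).
0.400000: (-0.860000, 1.200000)
  k1 = (0.493600, 1.032000)
  predictor → (-0.785960, 1.354800)
  k2 = (0.939394, 1.064819)
  → (-0.752525, 1.357261)
(x_1(0.55), x_2(0.55)) ≈ (-0.7525, 1.3573)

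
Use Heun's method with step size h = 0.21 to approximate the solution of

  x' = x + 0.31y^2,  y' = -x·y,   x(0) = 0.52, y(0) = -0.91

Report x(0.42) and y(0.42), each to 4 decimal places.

Heun on (x,y): k1 = f(t_n, state_n); k2 = f(t_n + h, state_n + h·k1); state_{n+1} = state_n + (h/2)·(k1 + k2).
0.000000: (0.520000, -0.910000)
  k1 = (0.776711, 0.473200)
  predictor → (0.683109, -0.810628)
  k2 = (0.886816, 0.553748)
  → (0.694670, -0.802171)
0.210000: (0.694670, -0.802171)
  k1 = (0.894148, 0.557244)
  predictor → (0.882441, -0.685149)
  k2 = (1.027965, 0.604604)
  → (0.896492, -0.680176)
(x(0.42), y(0.42)) ≈ (0.8965, -0.6802)

0.8965, -0.6802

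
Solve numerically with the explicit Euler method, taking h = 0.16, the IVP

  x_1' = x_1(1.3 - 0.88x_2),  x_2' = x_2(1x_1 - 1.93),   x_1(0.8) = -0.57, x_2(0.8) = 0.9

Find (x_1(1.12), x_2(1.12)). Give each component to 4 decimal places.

-0.6977, 0.3200

Euler on (x_1,x_2): x_1_{n+1} = x_1_n + h·x_1', x_2_{n+1} = x_2_n + h·x_2'.
0.800000: (-0.570000, 0.900000); f=(-0.289560, -2.250000) → (-0.616330, 0.540000)
0.960000: (-0.616330, 0.540000); f=(-0.508349, -1.375018) → (-0.697665, 0.319997)
(x_1(1.12), x_2(1.12)) ≈ (-0.6977, 0.3200)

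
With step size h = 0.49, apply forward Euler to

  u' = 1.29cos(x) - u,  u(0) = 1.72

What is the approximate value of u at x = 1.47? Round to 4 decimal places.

1.0291

Euler: u_{n+1} = u_n + h·f(x_n, u_n).
x=0.000000, u=1.720000: f=-0.430000 → u ← 1.720000 + 0.49·(-0.430000) = 1.509300
x=0.490000, u=1.509300: f=-0.371091 → u ← 1.509300 + 0.49·(-0.371091) = 1.327466
x=0.980000, u=1.327466: f=-0.608907 → u ← 1.327466 + 0.49·(-0.608907) = 1.029101
u(1.47) ≈ 1.0291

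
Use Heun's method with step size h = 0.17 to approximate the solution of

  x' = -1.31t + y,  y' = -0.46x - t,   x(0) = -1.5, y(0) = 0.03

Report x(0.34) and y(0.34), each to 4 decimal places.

Heun on (x,y): k1 = f(t_n, state_n); k2 = f(t_n + h, state_n + h·k1); state_{n+1} = state_n + (h/2)·(k1 + k2).
0.000000: (-1.500000, 0.030000)
  k1 = (0.030000, 0.690000)
  predictor → (-1.494900, 0.147300)
  k2 = (-0.075400, 0.517654)
  → (-1.503859, 0.132651)
0.170000: (-1.503859, 0.132651)
  k1 = (-0.090049, 0.521775)
  predictor → (-1.519167, 0.221352)
  k2 = (-0.224048, 0.358817)
  → (-1.530557, 0.207501)
(x(0.34), y(0.34)) ≈ (-1.5306, 0.2075)

-1.5306, 0.2075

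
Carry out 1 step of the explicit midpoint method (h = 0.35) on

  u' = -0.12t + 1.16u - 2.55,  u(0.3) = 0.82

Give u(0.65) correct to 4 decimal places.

0.1243

Midpoint: k1 = f(t_n, u_n); k2 = f(t_n + h/2, u_n + (h/2)·k1); u_{n+1} = u_n + h·k2.
t=0.300000, u=0.820000:
  k1 = f(0.300000, 0.820000) = -1.634800
  k2 = f(0.475000, 0.533910) = -1.987664
  u ← 0.820000 + 0.35·(-1.987664) = 0.124317
u(0.65) ≈ 0.1243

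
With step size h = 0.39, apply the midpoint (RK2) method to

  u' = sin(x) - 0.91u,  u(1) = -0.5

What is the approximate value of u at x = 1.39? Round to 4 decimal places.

-0.0495

Midpoint: k1 = f(x_n, u_n); k2 = f(x_n + h/2, u_n + (h/2)·k1); u_{n+1} = u_n + h·k2.
x=1.000000, u=-0.500000:
  k1 = f(1.000000, -0.500000) = 1.296471
  k2 = f(1.195000, -0.247188) = 1.155157
  u ← -0.500000 + 0.39·1.155157 = -0.049489
u(1.39) ≈ -0.0495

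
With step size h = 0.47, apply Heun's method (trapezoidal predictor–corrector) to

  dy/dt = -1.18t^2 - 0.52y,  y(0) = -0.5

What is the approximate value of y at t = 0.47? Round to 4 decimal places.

-0.4540

Heun: k1 = f(t_n, y_n); k2 = f(t_n + h, y_n + h·k1); y_{n+1} = y_n + (h/2)·(k1 + k2).
t=0.000000, y=-0.500000:
  k1 = f(0.000000, -0.500000) = 0.260000
  k2 = f(0.470000, -0.377800) = -0.064206
  y ← -0.500000 + (0.47/2)·(0.260000 + (-0.064206)) = -0.453988
y(0.47) ≈ -0.4540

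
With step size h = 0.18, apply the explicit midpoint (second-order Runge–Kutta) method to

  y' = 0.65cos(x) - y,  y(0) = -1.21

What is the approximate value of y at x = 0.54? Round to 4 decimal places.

-0.4522

Midpoint: k1 = f(x_n, y_n); k2 = f(x_n + h/2, y_n + (h/2)·k1); y_{n+1} = y_n + h·k2.
x=0.000000, y=-1.210000:
  k1 = f(0.000000, -1.210000) = 1.860000
  k2 = f(0.090000, -1.042600) = 1.689969
  y ← -1.210000 + 0.18·1.689969 = -0.905806
x=0.180000, y=-0.905806:
  k1 = f(0.180000, -0.905806) = 1.545304
  k2 = f(0.270000, -0.766728) = 1.393179
  y ← -0.905806 + 0.18·1.393179 = -0.655033
x=0.360000, y=-0.655033:
  k1 = f(0.360000, -0.655033) = 1.263366
  k2 = f(0.450000, -0.541330) = 1.126621
  y ← -0.655033 + 0.18·1.126621 = -0.452241
y(0.54) ≈ -0.4522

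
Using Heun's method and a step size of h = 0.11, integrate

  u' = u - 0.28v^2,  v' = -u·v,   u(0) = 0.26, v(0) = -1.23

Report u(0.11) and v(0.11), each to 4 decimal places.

Heun on (u,v): k1 = f(t_n, state_n); k2 = f(t_n + h, state_n + h·k1); state_{n+1} = state_n + (h/2)·(k1 + k2).
0.000000: (0.260000, -1.230000)
  k1 = (-0.163612, 0.319800)
  predictor → (0.242003, -1.194822)
  k2 = (-0.157725, 0.289150)
  → (0.242326, -1.196508)
(u(0.11), v(0.11)) ≈ (0.2423, -1.1965)

0.2423, -1.1965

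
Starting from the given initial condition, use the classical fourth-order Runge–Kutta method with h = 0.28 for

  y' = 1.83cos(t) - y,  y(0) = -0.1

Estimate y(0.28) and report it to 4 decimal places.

0.3651

RK4: k1 = f(t_n, y_n); k2 = f(t_n + h/2, y_n + (h/2)·k1); k3 = f(t_n + h/2, y_n + (h/2)·k2); k4 = f(t_n + h, y_n + h·k3); y_{n+1} = y_n + (h/6)·(k1 + 2k2 + 2k3 + k4).
t=0.000000, y=-0.100000:
  k1 = f(0.000000, -0.100000) = 1.930000
  k2 = f(0.140000, 0.170200) = 1.641895
  k3 = f(0.140000, 0.129865) = 1.682230
  k4 = f(0.280000, 0.371024) = 1.387707
  y ← -0.100000 + (0.28/6)·(k1 + 2k2 + 2k3 + k4) = 0.365078
y(0.28) ≈ 0.3651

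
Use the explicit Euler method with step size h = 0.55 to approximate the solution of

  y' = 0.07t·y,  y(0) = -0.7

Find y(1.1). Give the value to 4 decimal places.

-0.7148

Euler: y_{n+1} = y_n + h·f(t_n, y_n).
t=0.000000, y=-0.700000: f=0.000000 → y ← -0.700000 + 0.55·0.000000 = -0.700000
t=0.550000, y=-0.700000: f=-0.026950 → y ← -0.700000 + 0.55·(-0.026950) = -0.714822
y(1.1) ≈ -0.7148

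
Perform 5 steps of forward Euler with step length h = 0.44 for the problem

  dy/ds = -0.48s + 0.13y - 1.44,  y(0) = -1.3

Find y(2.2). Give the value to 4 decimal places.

-6.2526

Euler: y_{n+1} = y_n + h·f(s_n, y_n).
s=0.000000, y=-1.300000: f=-1.609000 → y ← -1.300000 + 0.44·(-1.609000) = -2.007960
s=0.440000, y=-2.007960: f=-1.912235 → y ← -2.007960 + 0.44·(-1.912235) = -2.849343
s=0.880000, y=-2.849343: f=-2.232815 → y ← -2.849343 + 0.44·(-2.232815) = -3.831782
s=1.320000, y=-3.831782: f=-2.571732 → y ← -3.831782 + 0.44·(-2.571732) = -4.963344
s=1.760000, y=-4.963344: f=-2.930035 → y ← -4.963344 + 0.44·(-2.930035) = -6.252559
y(2.2) ≈ -6.2526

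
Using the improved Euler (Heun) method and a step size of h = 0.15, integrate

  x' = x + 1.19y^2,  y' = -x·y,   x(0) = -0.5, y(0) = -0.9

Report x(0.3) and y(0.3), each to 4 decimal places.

-0.2914, -1.0188

Heun on (x,y): k1 = f(t_n, state_n); k2 = f(t_n + h, state_n + h·k1); state_{n+1} = state_n + (h/2)·(k1 + k2).
0.000000: (-0.500000, -0.900000)
  k1 = (0.463900, -0.450000)
  predictor → (-0.430415, -0.967500)
  k2 = (0.683492, -0.416427)
  → (-0.413946, -0.964982)
0.150000: (-0.413946, -0.964982)
  k1 = (0.694171, -0.399450)
  predictor → (-0.309820, -1.024899)
  k2 = (0.940179, -0.317534)
  → (-0.291369, -1.018756)
(x(0.3), y(0.3)) ≈ (-0.2914, -1.0188)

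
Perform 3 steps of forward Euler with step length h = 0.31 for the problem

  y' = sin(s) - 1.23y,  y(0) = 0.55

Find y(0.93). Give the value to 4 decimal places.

0.3689

Euler: y_{n+1} = y_n + h·f(s_n, y_n).
s=0.000000, y=0.550000: f=-0.676500 → y ← 0.550000 + 0.31·(-0.676500) = 0.340285
s=0.310000, y=0.340285: f=-0.113492 → y ← 0.340285 + 0.31·(-0.113492) = 0.305103
s=0.620000, y=0.305103: f=0.205759 → y ← 0.305103 + 0.31·0.205759 = 0.368888
y(0.93) ≈ 0.3689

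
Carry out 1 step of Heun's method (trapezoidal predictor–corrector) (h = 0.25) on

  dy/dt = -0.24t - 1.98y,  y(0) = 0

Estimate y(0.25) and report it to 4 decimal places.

-0.0075

Heun: k1 = f(t_n, y_n); k2 = f(t_n + h, y_n + h·k1); y_{n+1} = y_n + (h/2)·(k1 + k2).
t=0.000000, y=0.000000:
  k1 = f(0.000000, 0.000000) = 0.000000
  k2 = f(0.250000, 0.000000) = -0.060000
  y ← 0.000000 + (0.25/2)·(0.000000 + (-0.060000)) = -0.007500
y(0.25) ≈ -0.0075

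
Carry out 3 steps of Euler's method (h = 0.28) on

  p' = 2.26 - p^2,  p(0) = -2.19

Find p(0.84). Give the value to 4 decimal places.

-9.9718

Euler: p_{n+1} = p_n + h·f(t_n, p_n).
t=0.000000, p=-2.190000: f=-2.536100 → p ← -2.190000 + 0.28·(-2.536100) = -2.900108
t=0.280000, p=-2.900108: f=-6.150626 → p ← -2.900108 + 0.28·(-6.150626) = -4.622283
t=0.560000, p=-4.622283: f=-19.105504 → p ← -4.622283 + 0.28·(-19.105504) = -9.971824
p(0.84) ≈ -9.9718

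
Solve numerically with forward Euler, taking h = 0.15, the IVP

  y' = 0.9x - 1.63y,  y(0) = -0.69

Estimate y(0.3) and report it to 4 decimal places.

Euler: y_{n+1} = y_n + h·f(x_n, y_n).
x=0.000000, y=-0.690000: f=1.124700 → y ← -0.690000 + 0.15·1.124700 = -0.521295
x=0.150000, y=-0.521295: f=0.984711 → y ← -0.521295 + 0.15·0.984711 = -0.373588
y(0.3) ≈ -0.3736

-0.3736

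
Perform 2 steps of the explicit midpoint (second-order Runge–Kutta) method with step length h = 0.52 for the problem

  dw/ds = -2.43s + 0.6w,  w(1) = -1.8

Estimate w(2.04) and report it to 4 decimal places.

Midpoint: k1 = f(s_n, w_n); k2 = f(s_n + h/2, w_n + (h/2)·k1); w_{n+1} = w_n + h·k2.
s=1.000000, w=-1.800000:
  k1 = f(1.000000, -1.800000) = -3.510000
  k2 = f(1.260000, -2.712600) = -4.689360
  w ← -1.800000 + 0.52·(-4.689360) = -4.238467
s=1.520000, w=-4.238467:
  k1 = f(1.520000, -4.238467) = -6.236680
  k2 = f(1.780000, -5.860004) = -7.841402
  w ← -4.238467 + 0.52·(-7.841402) = -8.315996
w(2.04) ≈ -8.3160

-8.3160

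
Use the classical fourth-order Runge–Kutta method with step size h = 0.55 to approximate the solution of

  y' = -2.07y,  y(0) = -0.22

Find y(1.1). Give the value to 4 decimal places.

-0.0245

RK4: k1 = f(t_n, y_n); k2 = f(t_n + h/2, y_n + (h/2)·k1); k3 = f(t_n + h/2, y_n + (h/2)·k2); k4 = f(t_n + h, y_n + h·k3); y_{n+1} = y_n + (h/6)·(k1 + 2k2 + 2k3 + k4).
t=0.000000, y=-0.220000:
  k1 = f(0.000000, -0.220000) = 0.455400
  k2 = f(0.275000, -0.094765) = 0.196164
  k3 = f(0.275000, -0.166055) = 0.343734
  k4 = f(0.550000, -0.030946) = 0.064059
  y ← -0.220000 + (0.55/6)·(k1 + 2k2 + 2k3 + k4) = -0.073402
t=0.550000, y=-0.073402:
  k1 = f(0.550000, -0.073402) = 0.151942
  k2 = f(0.825000, -0.031618) = 0.065449
  k3 = f(0.825000, -0.055403) = 0.114685
  k4 = f(1.100000, -0.010325) = 0.021373
  y ← -0.073402 + (0.55/6)·(k1 + 2k2 + 2k3 + k4) = -0.024490
y(1.1) ≈ -0.0245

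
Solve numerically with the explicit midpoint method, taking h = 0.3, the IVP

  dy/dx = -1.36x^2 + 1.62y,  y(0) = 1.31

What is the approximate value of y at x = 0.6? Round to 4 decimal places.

3.2645

Midpoint: k1 = f(x_n, y_n); k2 = f(x_n + h/2, y_n + (h/2)·k1); y_{n+1} = y_n + h·k2.
x=0.000000, y=1.310000:
  k1 = f(0.000000, 1.310000) = 2.122200
  k2 = f(0.150000, 1.628330) = 2.607295
  y ← 1.310000 + 0.3·2.607295 = 2.092188
x=0.300000, y=2.092188:
  k1 = f(0.300000, 2.092188) = 3.266945
  k2 = f(0.450000, 2.582230) = 3.907813
  y ← 2.092188 + 0.3·3.907813 = 3.264532
y(0.6) ≈ 3.2645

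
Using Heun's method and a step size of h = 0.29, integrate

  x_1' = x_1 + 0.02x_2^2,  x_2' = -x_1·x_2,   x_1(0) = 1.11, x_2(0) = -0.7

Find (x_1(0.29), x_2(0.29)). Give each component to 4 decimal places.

Heun on (x_1,x_2): k1 = f(s_n, state_n); k2 = f(s_n + h, state_n + h·k1); state_{n+1} = state_n + (h/2)·(k1 + k2).
0.000000: (1.110000, -0.700000)
  k1 = (1.119800, 0.777000)
  predictor → (1.434742, -0.474670)
  k2 = (1.439248, 0.681029)
  → (1.481062, -0.488586)
(x_1(0.29), x_2(0.29)) ≈ (1.4811, -0.4886)

1.4811, -0.4886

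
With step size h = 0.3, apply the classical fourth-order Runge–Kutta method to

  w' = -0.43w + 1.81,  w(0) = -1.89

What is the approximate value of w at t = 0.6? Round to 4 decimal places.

RK4: k1 = f(t_n, w_n); k2 = f(t_n + h/2, w_n + (h/2)·k1); k3 = f(t_n + h/2, w_n + (h/2)·k2); k4 = f(t_n + h, w_n + h·k3); w_{n+1} = w_n + (h/6)·(k1 + 2k2 + 2k3 + k4).
t=0.000000, w=-1.890000:
  k1 = f(0.000000, -1.890000) = 2.622700
  k2 = f(0.150000, -1.496595) = 2.453536
  k3 = f(0.150000, -1.521970) = 2.464447
  k4 = f(0.300000, -1.150666) = 2.304786
  w ← -1.890000 + (0.3/6)·(k1 + 2k2 + 2k3 + k4) = -1.151827
t=0.300000, w=-1.151827:
  k1 = f(0.300000, -1.151827) = 2.305286
  k2 = f(0.450000, -0.806035) = 2.156595
  k3 = f(0.450000, -0.828338) = 2.166185
  k4 = f(0.600000, -0.501972) = 2.025848
  w ← -1.151827 + (0.3/6)·(k1 + 2k2 + 2k3 + k4) = -0.502993
w(0.6) ≈ -0.5030

-0.5030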